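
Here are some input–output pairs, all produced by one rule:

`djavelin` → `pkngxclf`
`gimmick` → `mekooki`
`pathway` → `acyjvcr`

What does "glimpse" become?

The rule is to shift every letter 2 places forward in the alphabet (wrapping around), then reverse the string.
"glimpse" → "inkorug" → "gurokni".
(Check on "gimmick": → "ikookem" → "mekooki" ✓)

gurokni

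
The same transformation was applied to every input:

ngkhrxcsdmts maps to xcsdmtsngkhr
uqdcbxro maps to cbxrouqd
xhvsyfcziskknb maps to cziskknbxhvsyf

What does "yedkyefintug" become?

What's happening: swap the front and back halves of the string, then move the last character to the front.
"yedkyefintug" → "fintugyedkye" → "efintugyedky".

efintugyedky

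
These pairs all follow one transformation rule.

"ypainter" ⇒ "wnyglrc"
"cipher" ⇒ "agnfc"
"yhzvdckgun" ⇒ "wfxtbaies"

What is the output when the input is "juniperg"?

Rule — shift every letter 2 places backward in the alphabet (wrapping around), then delete the last character.
"juniperg" → "hslgncpe" → "hslgncp".

hslgncp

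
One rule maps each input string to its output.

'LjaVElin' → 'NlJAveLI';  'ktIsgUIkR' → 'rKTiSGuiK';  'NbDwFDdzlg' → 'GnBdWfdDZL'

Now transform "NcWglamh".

HnCwGLAM

The rule is to flip the case of every letter, then move the last character to the front.
On "NcWglamh": the first step gives "nCwGLAMH", and the second then gives "HnCwGLAM".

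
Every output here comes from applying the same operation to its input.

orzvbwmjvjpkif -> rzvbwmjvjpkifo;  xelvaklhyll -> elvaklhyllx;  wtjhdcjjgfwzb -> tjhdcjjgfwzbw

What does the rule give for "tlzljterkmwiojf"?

lzljterkmwiojft

Each output is the input with this applied: move the first character to the end.
For "tlzljterkmwiojf" the result is "lzljterkmwiojft".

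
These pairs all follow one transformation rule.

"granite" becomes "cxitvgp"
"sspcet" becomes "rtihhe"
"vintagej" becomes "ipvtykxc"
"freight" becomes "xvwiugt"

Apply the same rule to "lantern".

itgcapc

Each output is the input with this applied: move the first 3 characters to the end (rotate left by 3), then shift every letter 11 places backward in the alphabet (wrapping around).
On "lantern": the first step gives "ternlan", and the second then gives "itgcapc".
(Check on "vintagej": → "tagejvin" → "ipvtykxc" ✓)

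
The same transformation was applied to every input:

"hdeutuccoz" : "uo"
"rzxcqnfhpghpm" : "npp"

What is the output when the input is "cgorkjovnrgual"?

The transformation: delete the first 3 characters, then keep one character in every 3, starting at position 3 (positions 3rd, 6th, 9th, ...).
Applying that to "cgorkjovnrgual" gives "jnu".

jnu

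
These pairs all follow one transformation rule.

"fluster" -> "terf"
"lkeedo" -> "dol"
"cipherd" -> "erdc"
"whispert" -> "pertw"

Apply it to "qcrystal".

The transformation: move the first character to the end, then delete the first 3 characters.
"qcrystal" → "stalq".

stalq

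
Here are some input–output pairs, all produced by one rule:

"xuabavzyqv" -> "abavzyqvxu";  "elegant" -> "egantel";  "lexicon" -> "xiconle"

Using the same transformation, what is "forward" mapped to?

rwardfo

Looking at the pairs, the operation is to move the first 2 characters to the end (rotate left by 2).
So "forward" becomes "rwardfo".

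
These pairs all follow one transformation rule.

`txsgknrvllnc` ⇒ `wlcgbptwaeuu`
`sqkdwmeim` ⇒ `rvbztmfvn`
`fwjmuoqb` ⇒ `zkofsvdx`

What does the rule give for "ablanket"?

The pattern: shift every letter 9 places forward in the alphabet (wrapping around), then move the last 2 characters to the front (rotate right by 2).
Applying that to "ablanket" gives "ncjkujwt".

ncjkujwt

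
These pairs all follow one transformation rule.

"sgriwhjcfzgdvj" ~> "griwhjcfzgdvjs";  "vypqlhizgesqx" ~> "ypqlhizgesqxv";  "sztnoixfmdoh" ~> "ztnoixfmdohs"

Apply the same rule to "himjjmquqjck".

What's happening: move the first character to the end.
Doing the same to "himjjmquqjck": "imjjmquqjckh".

imjjmquqjckh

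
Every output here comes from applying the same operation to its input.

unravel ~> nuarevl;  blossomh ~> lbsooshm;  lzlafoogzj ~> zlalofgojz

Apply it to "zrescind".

rzseicdn

Rule — swap each adjacent pair of characters (1↔2, 3↔4, ...).
"zrescind" → "rzseicdn".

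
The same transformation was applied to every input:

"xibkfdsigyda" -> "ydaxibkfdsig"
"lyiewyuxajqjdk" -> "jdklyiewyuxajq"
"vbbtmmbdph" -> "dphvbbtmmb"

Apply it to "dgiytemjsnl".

snldgiytemj

Rule — move the last 3 characters to the front (rotate right by 3).
Applying that to "dgiytemjsnl" gives "snldgiytemj".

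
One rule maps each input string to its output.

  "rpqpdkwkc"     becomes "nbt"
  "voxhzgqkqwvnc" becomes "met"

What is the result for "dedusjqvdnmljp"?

cag

Each output is the input with this applied: shift every letter 9 places backward in the alphabet (wrapping around), then keep only the last 3 characters.
Doing the same to "dedusjqvdnmljp": "cag".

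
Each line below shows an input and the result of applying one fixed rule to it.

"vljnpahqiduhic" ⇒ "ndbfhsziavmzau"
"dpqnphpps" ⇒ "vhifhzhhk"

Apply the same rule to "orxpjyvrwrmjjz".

The transformation: shift every letter 8 places backward in the alphabet (wrapping around).
So "orxpjyvrwrmjjz" becomes "gjphbqnjojebbr".

gjphbqnjojebbr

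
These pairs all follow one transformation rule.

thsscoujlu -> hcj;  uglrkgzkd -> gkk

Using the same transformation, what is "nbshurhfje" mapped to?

buf

Each output is the input with this applied: keep one character in every 3, starting at position 2 (positions 2nd, 5th, 8th, ...).
Doing the same to "nbshurhfje": "buf".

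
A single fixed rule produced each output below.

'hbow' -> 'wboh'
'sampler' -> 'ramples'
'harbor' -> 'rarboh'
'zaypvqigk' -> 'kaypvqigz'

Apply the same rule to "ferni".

iernf

Rule — swap the first and last characters.
Doing the same to "ferni": "iernf".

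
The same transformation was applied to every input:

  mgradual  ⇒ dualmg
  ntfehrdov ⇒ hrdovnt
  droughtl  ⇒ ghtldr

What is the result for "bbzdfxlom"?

The rule is to move the first 2 characters to the end (rotate left by 2), then delete the first 2 characters.
"bbzdfxlom" → "zdfxlombb" → "fxlombb".
(Check on "mgradual": → "radualmg" → "dualmg" ✓)

fxlombb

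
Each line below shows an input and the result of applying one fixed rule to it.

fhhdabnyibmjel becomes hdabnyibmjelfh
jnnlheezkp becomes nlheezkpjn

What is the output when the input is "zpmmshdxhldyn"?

mmshdxhldynzp

The rule is to move the first 2 characters to the end (rotate left by 2).
On "zpmmshdxhldyn" that produces "mmshdxhldynzp".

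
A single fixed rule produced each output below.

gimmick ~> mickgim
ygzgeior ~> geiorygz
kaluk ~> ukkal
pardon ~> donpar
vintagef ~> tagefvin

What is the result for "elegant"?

gantele

The pattern: move the first 3 characters to the end (rotate left by 3).
For "elegant" the result is "gantele".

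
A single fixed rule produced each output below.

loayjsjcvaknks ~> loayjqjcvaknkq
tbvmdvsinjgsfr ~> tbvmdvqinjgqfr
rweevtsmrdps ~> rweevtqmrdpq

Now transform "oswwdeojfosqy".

oqwwdeojfoqqy

Looking at the pairs, the operation is to replace every "s" with "q".
"oswwdeojfosqy" → "oqwwdeojfoqqy".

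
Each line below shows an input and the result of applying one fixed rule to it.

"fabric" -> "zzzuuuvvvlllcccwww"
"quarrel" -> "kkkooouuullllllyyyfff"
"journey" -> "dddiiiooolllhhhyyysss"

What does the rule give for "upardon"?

Looking at the pairs, the operation is to repeat every character 3 times, then shift every letter 6 places backward in the alphabet (wrapping around).
"upardon" → "uuupppaaarrrdddooonnn" → "ooojjjuuulllxxxiiihhh".

ooojjjuuulllxxxiiihhh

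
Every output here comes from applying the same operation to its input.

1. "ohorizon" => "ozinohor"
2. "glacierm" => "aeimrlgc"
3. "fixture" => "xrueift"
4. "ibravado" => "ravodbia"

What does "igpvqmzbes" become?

pmqbzsegiv

Each output is the input with this applied: swap each adjacent pair of characters (1↔2, 3↔4, ...), then move the first 3 characters to the end (rotate left by 3).
Applying both steps to "igpvqmzbes": "givpmqbzse", then "pmqbzsegiv".
(Check on "glacierm": → "lgcaeimr" → "aeimrlgc" ✓)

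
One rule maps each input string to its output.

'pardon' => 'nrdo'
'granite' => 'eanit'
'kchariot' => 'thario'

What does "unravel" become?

Each output is the input with this applied: delete the first 2 characters, then move the last character to the front.
"unravel" → "lrave".

lrave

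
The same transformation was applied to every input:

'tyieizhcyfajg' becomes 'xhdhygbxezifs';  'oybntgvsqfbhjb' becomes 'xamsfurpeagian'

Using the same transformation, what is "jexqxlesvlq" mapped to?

In each case the input is transformed by: shift every letter 1 place backward in the alphabet (wrapping around), then move the first character to the end.
"jexqxlesvlq" → "idwpwkdrukp" → "dwpwkdrukpi".

dwpwkdrukpi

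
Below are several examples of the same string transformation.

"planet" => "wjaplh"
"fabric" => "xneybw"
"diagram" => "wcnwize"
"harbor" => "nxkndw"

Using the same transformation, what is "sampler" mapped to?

Looking at the pairs, the operation is to shift every letter 4 places backward in the alphabet (wrapping around), then move the first 2 characters to the end (rotate left by 2).
Applying both steps to "sampler": "owilhan", then "ilhanow".

ilhanow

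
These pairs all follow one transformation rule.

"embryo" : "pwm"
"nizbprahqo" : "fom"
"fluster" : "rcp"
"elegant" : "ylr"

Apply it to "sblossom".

qmk

What's happening: shift every letter 2 places backward in the alphabet (wrapping around), then keep only the last 3 characters.
"sblossom" → "qmk".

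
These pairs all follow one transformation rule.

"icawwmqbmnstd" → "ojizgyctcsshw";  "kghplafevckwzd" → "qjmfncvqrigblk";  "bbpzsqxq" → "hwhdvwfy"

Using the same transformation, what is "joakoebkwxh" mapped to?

Looking at the pairs, the operation is to take characters alternately from the front and the back (1st, last, 2nd, 2nd-last, ...), then shift every letter 6 places forward in the alphabet (wrapping around).
Applying both steps to "joakoebkwxh": "jhoxawkkobe", then "pnudgcqquhk".
(Check on "bbpzsqxq": → "bqbxpqzs" → "hwhdvwfy" ✓)

pnudgcqquhk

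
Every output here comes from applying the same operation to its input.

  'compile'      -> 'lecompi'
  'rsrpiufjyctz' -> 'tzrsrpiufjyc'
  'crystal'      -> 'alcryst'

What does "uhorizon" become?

Each output is the input with this applied: move the last 2 characters to the front (rotate right by 2).
So "uhorizon" becomes "onuhoriz".

onuhoriz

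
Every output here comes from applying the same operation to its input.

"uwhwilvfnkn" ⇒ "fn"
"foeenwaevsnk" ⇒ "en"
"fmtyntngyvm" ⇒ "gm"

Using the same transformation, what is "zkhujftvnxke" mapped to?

vk

The pattern: keep one character in every 3, starting at position 2 (positions 2nd, 5th, 8th, ...), then delete the first 2 characters.
"zkhujftvnxke" → "kjvk" → "vk".
(Check on "foeenwaevsnk": → "onen" → "en" ✓)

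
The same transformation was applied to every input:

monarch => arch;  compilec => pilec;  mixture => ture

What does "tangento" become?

gento

In each case the input is transformed by: delete the first 3 characters.
So "tangento" becomes "gento".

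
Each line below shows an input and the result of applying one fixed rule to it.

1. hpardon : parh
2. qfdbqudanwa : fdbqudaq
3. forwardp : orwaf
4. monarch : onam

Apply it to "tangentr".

Rule — delete the last 3 characters, then move the first character to the end.
Applying both steps to "tangentr": "tange", then "anget".

anget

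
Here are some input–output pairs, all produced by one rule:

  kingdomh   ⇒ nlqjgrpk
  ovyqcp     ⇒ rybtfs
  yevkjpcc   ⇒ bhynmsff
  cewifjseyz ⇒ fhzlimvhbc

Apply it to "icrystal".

lfubvwdo

Each output is the input with this applied: shift every letter 3 places forward in the alphabet (wrapping around).
For "icrystal" the result is "lfubvwdo".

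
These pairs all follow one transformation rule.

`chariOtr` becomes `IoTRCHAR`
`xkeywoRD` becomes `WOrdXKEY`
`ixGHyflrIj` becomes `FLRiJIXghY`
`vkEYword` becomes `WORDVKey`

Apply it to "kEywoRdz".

Rule — flip the case of every letter, then swap the front and back halves of the string.
Applying that to "kEywoRdz" gives "OrDZKeYW".
(Check on "vkEYword": → "VKeyWORD" → "WORDVKey" ✓)

OrDZKeYW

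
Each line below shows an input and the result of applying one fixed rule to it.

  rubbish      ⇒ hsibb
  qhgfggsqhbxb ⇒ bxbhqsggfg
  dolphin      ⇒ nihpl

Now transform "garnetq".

qtenr

The transformation: reverse the string, then delete the last 2 characters.
Applying both steps to "garnetq": "qtenrag", then "qtenr".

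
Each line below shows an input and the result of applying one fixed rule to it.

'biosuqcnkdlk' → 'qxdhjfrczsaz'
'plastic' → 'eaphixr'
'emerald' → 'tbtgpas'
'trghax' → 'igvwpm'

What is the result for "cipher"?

rxewtg

The transformation: shift every letter 11 places backward in the alphabet (wrapping around).
Doing the same to "cipher": "rxewtg".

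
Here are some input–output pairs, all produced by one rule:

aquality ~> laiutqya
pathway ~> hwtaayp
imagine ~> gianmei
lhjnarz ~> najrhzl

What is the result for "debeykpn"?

yekbpend

The pattern: take characters alternately from the front and the back (1st, last, 2nd, 2nd-last, ...), then reverse the string.
Applying both steps to "debeykpn": "dnepbkey", then "yekbpend".
(Check on "aquality": → "ayqtuial" → "laiutqya" ✓)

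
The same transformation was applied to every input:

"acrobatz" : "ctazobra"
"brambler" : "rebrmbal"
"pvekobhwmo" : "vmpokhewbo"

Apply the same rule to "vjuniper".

jevrniup

The pattern: swap each adjacent pair of characters (1↔2, 3↔4, ...), then take characters alternately from the front and the back (1st, last, 2nd, 2nd-last, ...).
"vjuniper" → "jvnupire" → "jevrniup".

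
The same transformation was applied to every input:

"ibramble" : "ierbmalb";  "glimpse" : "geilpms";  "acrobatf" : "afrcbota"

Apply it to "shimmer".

srihmme

What's happening: move the last character to the front, then swap each adjacent pair of characters (1↔2, 3↔4, ...).
For "shimmer" the result is "srihmme".
(Check on "ibramble": → "eibrambl" → "ierbmalb" ✓)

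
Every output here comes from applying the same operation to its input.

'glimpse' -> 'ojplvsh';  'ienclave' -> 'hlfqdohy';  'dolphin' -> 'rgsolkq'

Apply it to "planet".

What's happening: swap each adjacent pair of characters (1↔2, 3↔4, ...), then shift every letter 3 places forward in the alphabet (wrapping around).
On "planet" that produces "osqdwh".
(Check on "ienclave": → "eicnalev" → "hlfqdohy" ✓)

osqdwh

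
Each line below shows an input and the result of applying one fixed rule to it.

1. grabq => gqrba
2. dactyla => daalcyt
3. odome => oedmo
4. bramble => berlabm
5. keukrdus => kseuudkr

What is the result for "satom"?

smaot

The pattern: take characters alternately from the front and the back (1st, last, 2nd, 2nd-last, ...).
Doing the same to "satom": "smaot".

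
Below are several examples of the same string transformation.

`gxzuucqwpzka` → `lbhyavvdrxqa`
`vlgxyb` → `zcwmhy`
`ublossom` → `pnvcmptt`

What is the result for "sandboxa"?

ybtboecp

The rule is to move the last 2 characters to the front (rotate right by 2), then shift every letter 1 place forward in the alphabet (wrapping around).
Applying both steps to "sandboxa": "xasandbo", then "ybtboecp".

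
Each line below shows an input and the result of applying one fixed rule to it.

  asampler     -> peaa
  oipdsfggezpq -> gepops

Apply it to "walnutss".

uswl

What's happening: keep every other character starting from the first (positions 1st, 3rd, 5th, ...), then swap the front and back halves of the string.
On "walnutss": the first step gives "wlus", and the second then gives "uswl".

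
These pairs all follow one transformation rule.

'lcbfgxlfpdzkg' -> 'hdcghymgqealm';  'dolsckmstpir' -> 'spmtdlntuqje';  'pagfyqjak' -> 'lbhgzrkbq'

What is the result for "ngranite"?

The rule is to swap the first and last characters, then shift every letter 1 place forward in the alphabet (wrapping around).
Starting from "ngranite": after the first operation, "egranitn"; after the second, "fhsbojuo".

fhsbojuo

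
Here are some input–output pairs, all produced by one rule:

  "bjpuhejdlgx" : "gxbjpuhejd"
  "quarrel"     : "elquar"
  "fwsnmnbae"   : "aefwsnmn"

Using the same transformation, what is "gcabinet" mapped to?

etgcabi

The rule is to move the last 3 characters to the front (rotate right by 3), then delete the first character.
For "gcabinet", step one produces "netgcabi"; step two turns that into "etgcabi".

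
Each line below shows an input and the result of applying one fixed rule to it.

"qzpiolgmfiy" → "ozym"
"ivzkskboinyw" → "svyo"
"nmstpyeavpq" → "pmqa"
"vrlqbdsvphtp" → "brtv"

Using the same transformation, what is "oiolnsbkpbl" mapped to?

Each output is the input with this applied: keep one character in every 3, starting at position 2 (positions 2nd, 5th, 8th, ...), then swap each adjacent pair of characters (1↔2, 3↔4, ...).
Working it through for "oiolnsbkpbl": intermediate "inkl", final "nilk".

nilk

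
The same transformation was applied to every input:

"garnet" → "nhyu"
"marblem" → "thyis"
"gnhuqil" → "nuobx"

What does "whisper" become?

Each output is the input with this applied: delete the last 2 characters, then shift every letter 7 places forward in the alphabet (wrapping around).
For "whisper" the result is "dopzw".

dopzw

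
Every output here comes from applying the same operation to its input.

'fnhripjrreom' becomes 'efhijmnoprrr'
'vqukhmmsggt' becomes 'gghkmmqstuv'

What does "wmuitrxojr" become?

In each case the input is transformed by: sort the characters into alphabetical order.
Doing the same to "wmuitrxojr": "ijmorrtuwx".

ijmorrtuwx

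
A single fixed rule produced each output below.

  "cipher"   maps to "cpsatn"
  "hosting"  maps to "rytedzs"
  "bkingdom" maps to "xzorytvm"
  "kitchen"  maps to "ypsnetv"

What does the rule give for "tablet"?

What's happening: reverse the string, then shift every letter 11 places forward in the alphabet (wrapping around).
"tablet" → "telbat" → "epwmle".

epwmle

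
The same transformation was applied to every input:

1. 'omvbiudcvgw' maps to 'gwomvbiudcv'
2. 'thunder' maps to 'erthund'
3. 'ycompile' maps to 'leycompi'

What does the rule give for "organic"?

icorgan

The transformation: move the last 2 characters to the front (rotate right by 2).
For "organic" the result is "icorgan".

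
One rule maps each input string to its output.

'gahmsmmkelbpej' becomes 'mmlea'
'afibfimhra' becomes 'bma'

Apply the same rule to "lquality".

The pattern: move the first 2 characters to the end (rotate left by 2), then keep one character in every 3, starting at position 2 (positions 2nd, 5th, 8th, ...).
For "lquality", step one produces "ualitylq"; step two turns that into "atq".

atq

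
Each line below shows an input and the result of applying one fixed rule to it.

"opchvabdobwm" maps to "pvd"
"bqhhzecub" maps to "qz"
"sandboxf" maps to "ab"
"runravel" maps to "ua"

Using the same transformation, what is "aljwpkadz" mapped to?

lp

Each output is the input with this applied: keep one character in every 3, starting at position 2 (positions 2nd, 5th, 8th, ...), then delete the last character.
For "aljwpkadz", step one produces "lpd"; step two turns that into "lp".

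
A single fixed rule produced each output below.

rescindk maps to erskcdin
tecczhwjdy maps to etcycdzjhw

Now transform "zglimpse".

gzleismp

The pattern: move the first character to the end, then take characters alternately from the front and the back (1st, last, 2nd, 2nd-last, ...).
Working it through for "zglimpse": intermediate "glimpsez", final "gzleismp".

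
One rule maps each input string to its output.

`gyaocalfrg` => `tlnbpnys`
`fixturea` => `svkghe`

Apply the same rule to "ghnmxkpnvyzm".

Looking at the pairs, the operation is to shift every letter 13 places forward in the alphabet (wrapping around) — i.e. ROT13, then delete the last 2 characters.
For "ghnmxkpnvyzm", step one produces "tuazkxcailmz"; step two turns that into "tuazkxcail".

tuazkxcail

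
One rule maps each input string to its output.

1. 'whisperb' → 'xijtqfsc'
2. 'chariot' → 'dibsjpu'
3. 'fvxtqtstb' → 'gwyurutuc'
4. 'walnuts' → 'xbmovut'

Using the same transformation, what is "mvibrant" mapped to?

In each case the input is transformed by: shift every letter 1 place forward in the alphabet (wrapping around).
"mvibrant" → "nwjcsbou".

nwjcsbou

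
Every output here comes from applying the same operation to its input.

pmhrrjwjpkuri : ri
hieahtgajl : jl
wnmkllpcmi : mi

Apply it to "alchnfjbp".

In each case the input is transformed by: keep only the last 2 characters.
Applying that to "alchnfjbp" gives "bp".

bp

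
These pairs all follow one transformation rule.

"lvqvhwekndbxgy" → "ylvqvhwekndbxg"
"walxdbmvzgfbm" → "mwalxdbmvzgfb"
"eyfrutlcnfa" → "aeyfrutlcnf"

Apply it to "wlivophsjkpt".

twlivophsjkp

The rule is to move the last character to the front.
On "wlivophsjkpt" that produces "twlivophsjkp".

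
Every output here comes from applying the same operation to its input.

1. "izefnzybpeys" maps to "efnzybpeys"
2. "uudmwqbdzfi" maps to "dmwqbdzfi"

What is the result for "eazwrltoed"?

The rule is to delete the first 2 characters.
"eazwrltoed" → "zwrltoed".

zwrltoed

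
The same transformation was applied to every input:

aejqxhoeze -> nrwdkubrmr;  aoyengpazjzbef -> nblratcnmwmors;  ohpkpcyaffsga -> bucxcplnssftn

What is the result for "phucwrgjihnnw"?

The rule is to shift every letter 13 places forward in the alphabet (wrapping around) — i.e. ROT13.
"phucwrgjihnnw" → "cuhpjetwvuaaj".

cuhpjetwvuaaj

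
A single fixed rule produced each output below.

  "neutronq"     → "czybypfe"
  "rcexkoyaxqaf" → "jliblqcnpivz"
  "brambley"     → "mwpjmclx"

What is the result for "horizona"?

Each output is the input with this applied: swap the front and back halves of the string, then shift every letter 11 places forward in the alphabet (wrapping around).
Starting from "horizona": after the first operation, "zonahori"; after the second, "kzylszct".

kzylszct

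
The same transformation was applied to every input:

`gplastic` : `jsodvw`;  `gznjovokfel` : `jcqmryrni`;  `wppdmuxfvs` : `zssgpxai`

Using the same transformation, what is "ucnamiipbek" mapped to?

Each output is the input with this applied: delete the last 2 characters, then shift every letter 3 places forward in the alphabet (wrapping around).
Working it through for "ucnamiipbek": intermediate "ucnamiipb", final "xfqdpllse".

xfqdpllse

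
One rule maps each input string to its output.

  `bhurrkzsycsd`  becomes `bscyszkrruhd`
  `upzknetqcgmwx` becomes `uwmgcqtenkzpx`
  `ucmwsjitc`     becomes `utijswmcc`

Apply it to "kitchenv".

knehctiv

The rule is to reverse the string, then swap the first and last characters.
On "kitchenv": the first step gives "vnehctik", and the second then gives "knehctiv".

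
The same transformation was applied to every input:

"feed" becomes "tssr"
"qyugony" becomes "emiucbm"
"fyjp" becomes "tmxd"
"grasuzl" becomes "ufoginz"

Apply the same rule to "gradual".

In each case the input is transformed by: shift every letter 12 places backward in the alphabet (wrapping around).
So "gradual" becomes "uforioz".

uforioz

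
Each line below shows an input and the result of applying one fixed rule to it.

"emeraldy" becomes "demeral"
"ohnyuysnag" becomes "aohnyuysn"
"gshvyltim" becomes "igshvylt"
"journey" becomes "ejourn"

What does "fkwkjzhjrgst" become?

sfkwkjzhjrg

The pattern: delete the last character, then move the last character to the front.
Starting from "fkwkjzhjrgst": after the first operation, "fkwkjzhjrgs"; after the second, "sfkwkjzhjrg".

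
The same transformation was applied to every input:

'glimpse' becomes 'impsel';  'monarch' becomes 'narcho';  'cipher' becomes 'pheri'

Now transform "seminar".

Looking at the pairs, the operation is to delete the first character, then move the first character to the end.
On "seminar" that produces "minare".

minare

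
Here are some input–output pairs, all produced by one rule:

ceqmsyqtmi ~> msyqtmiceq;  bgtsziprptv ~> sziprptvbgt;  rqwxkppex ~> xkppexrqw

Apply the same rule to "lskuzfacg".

Each output is the input with this applied: move the first 3 characters to the end (rotate left by 3).
For "lskuzfacg" the result is "uzfacglsk".

uzfacglsk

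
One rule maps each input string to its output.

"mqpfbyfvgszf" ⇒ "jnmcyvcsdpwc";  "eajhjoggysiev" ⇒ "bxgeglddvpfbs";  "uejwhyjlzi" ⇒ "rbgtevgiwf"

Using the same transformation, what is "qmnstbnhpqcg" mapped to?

The transformation: shift every letter 3 places backward in the alphabet (wrapping around).
Applying that to "qmnstbnhpqcg" gives "njkpqykemnzd".

njkpqykemnzd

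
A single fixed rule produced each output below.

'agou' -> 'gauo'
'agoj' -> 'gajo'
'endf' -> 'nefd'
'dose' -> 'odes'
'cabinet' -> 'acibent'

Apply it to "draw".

rdwa

Each output is the input with this applied: swap each adjacent pair of characters (1↔2, 3↔4, ...).
On "draw" that produces "rdwa".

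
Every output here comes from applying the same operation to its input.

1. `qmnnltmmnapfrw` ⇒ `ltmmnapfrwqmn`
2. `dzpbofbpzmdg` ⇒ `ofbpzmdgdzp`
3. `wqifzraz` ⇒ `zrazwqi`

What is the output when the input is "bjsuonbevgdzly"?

onbevgdzlybjs

The pattern: move the first 3 characters to the end (rotate left by 3), then delete the first character.
For "bjsuonbevgdzly" the result is "onbevgdzlybjs".
(Check on "wqifzraz": → "fzrazwqi" → "zrazwqi" ✓)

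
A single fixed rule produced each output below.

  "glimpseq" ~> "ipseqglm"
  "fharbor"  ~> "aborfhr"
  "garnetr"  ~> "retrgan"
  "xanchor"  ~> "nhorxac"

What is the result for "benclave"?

What's happening: move the first 3 characters to the end (rotate left by 3), then swap the first and last characters.
Working it through for "benclave": intermediate "claveben", final "nlavebec".

nlavebec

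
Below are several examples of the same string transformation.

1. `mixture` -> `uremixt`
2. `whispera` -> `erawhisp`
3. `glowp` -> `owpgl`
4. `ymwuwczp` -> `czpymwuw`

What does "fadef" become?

The pattern: move the last 3 characters to the front (rotate right by 3).
Doing the same to "fadef": "deffa".

deffa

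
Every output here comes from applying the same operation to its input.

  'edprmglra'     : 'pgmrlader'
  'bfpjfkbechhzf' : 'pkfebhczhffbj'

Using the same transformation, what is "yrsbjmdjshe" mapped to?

What's happening: swap each adjacent pair of characters (1↔2, 3↔4, ...), then move the first 3 characters to the end (rotate left by 3).
Applying that to "yrsbjmdjshe" gives "smjjdhseryb".

smjjdhseryb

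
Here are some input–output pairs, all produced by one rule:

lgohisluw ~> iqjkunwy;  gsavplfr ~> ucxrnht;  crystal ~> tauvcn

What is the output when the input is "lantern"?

cpvgtp

The transformation: delete the first character, then shift every letter 2 places forward in the alphabet (wrapping around).
"lantern" → "cpvgtp".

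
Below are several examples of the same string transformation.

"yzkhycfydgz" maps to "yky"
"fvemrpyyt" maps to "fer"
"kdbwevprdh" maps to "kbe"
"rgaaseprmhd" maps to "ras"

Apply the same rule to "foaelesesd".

Rule — keep every other character starting from the first (positions 1st, 3rd, 5th, ...), then keep only the first 3 characters.
For "foaelesesd", step one produces "falss"; step two turns that into "fal".

fal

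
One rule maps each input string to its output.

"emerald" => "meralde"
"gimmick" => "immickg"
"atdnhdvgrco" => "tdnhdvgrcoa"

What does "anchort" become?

What's happening: move the first character to the end.
On "anchort" that produces "nchorta".

nchorta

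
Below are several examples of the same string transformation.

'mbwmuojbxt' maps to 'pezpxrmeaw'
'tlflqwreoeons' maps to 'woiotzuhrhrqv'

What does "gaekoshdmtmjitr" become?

jdhnrvkgpwpmlwu

In each case the input is transformed by: shift every letter 3 places forward in the alphabet (wrapping around).
"gaekoshdmtmjitr" → "jdhnrvkgpwpmlwu".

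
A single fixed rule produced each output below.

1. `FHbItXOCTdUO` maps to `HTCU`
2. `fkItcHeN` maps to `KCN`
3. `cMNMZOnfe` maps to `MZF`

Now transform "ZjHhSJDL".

JSL

The rule is to keep one character in every 3, starting at position 2 (positions 2nd, 5th, 8th, ...), then convert every letter to uppercase.
On "ZjHhSJDL": the first step gives "jSL", and the second then gives "JSL".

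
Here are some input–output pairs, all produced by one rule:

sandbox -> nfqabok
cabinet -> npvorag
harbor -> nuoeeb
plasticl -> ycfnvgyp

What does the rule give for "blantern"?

The rule is to swap each adjacent pair of characters (1↔2, 3↔4, ...), then shift every letter 13 places forward in the alphabet (wrapping around) — i.e. ROT13.
On "blantern": the first step gives "lbnaetnr", and the second then gives "yoanrgae".

yoanrgae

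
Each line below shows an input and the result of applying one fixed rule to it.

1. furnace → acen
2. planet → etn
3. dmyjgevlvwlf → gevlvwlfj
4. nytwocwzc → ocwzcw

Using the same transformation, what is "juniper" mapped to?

peri

Rule — delete the first 3 characters, then move the first character to the end.
Working it through for "juniper": intermediate "iper", final "peri".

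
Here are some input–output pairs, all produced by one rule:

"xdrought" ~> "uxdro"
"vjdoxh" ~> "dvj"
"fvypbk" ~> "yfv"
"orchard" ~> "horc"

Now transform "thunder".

The transformation: delete the last 3 characters, then move the last character to the front.
So "thunder" becomes "nthu".

nthu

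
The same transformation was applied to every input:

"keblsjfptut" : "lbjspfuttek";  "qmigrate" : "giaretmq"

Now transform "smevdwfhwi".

vewdhfiwms

The transformation: swap each adjacent pair of characters (1↔2, 3↔4, ...), then move the first 2 characters to the end (rotate left by 2).
"smevdwfhwi" → "msvewdhfiw" → "vewdhfiwms".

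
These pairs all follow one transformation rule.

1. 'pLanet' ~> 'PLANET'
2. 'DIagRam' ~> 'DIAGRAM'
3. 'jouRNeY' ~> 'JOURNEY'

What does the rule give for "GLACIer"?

In each case the input is transformed by: convert every letter to uppercase.
"GLACIer" → "GLACIER".

GLACIER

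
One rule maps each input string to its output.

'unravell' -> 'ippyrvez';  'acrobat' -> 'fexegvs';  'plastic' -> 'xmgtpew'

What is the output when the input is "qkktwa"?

xaeuoo

The rule is to move the last 3 characters to the front (rotate right by 3), then shift every letter 4 places forward in the alphabet (wrapping around).
For "qkktwa", step one produces "twaqkk"; step two turns that into "xaeuoo".
(Check on "unravell": → "ellunrav" → "ippyrvez" ✓)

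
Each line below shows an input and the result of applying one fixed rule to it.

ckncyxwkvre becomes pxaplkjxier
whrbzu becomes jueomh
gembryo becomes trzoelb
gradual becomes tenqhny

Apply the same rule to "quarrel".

The pattern: shift every letter 13 places forward in the alphabet (wrapping around) — i.e. ROT13.
So "quarrel" becomes "dhneery".

dhneery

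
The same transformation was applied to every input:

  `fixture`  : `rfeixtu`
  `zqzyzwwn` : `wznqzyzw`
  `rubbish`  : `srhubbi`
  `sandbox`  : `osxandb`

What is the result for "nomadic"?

incomad

In each case the input is transformed by: swap the first and last characters, then move the last 2 characters to the front (rotate right by 2).
"nomadic" → "comadin" → "incomad".
(Check on "zqzyzwwn": → "nqzyzwwz" → "wznqzyzw" ✓)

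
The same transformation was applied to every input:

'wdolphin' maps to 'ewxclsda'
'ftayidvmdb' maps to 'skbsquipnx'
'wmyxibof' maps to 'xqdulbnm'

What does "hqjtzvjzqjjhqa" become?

Looking at the pairs, the operation is to shift every letter 11 places backward in the alphabet (wrapping around), then swap the front and back halves of the string.
Applying both steps to "hqjtzvjzqjjhqa": "wfyiokyofyywfp", then "ofyywfpwfyioky".

ofyywfpwfyioky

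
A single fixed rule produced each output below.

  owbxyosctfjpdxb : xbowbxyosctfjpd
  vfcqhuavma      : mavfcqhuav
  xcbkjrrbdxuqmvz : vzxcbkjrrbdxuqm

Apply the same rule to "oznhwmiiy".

Looking at the pairs, the operation is to move the last 2 characters to the front (rotate right by 2).
For "oznhwmiiy" the result is "iyoznhwmi".

iyoznhwmi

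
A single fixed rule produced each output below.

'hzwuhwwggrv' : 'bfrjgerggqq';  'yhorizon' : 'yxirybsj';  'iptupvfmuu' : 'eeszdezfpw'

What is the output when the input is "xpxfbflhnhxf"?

Each output is the input with this applied: shift every letter 10 places forward in the alphabet (wrapping around), then move the last 2 characters to the front (rotate right by 2).
Working it through for "xpxfbflhnhxf": intermediate "hzhplpvrxrhp", final "hphzhplpvrxr".
(Check on "yhorizon": → "irybsjyx" → "yxirybsj" ✓)

hphzhplpvrxr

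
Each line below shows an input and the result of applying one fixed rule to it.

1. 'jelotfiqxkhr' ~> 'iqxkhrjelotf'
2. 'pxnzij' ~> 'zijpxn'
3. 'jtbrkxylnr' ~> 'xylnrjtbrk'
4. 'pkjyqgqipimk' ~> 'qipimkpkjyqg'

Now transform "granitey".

Rule — swap the front and back halves of the string.
So "granitey" becomes "iteygran".

iteygran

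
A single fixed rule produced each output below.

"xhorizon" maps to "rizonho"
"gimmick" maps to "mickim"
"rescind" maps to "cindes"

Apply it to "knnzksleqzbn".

zksleqzbnnn

The pattern: delete the first character, then move the first 2 characters to the end (rotate left by 2).
Starting from "knnzksleqzbn": after the first operation, "nnzksleqzbn"; after the second, "zksleqzbnnn".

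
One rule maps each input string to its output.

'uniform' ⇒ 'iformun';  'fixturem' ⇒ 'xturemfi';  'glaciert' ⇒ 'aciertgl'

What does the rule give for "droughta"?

What's happening: move the first 2 characters to the end (rotate left by 2).
For "droughta" the result is "oughtadr".

oughtadr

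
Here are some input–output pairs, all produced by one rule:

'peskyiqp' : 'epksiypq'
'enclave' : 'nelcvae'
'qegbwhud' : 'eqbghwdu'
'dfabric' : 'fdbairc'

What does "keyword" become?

Looking at the pairs, the operation is to swap each adjacent pair of characters (1↔2, 3↔4, ...).
"keyword" → "ekwyrod".

ekwyrod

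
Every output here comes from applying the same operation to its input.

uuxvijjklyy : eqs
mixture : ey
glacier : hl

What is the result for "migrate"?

na

The transformation: keep one character in every 3, starting at position 3 (positions 3rd, 6th, 9th, ...), then shift every letter 7 places forward in the alphabet (wrapping around).
For "migrate", step one produces "gt"; step two turns that into "na".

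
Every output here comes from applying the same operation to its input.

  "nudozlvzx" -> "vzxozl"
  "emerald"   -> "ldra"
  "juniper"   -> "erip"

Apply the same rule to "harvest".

stve

Rule — delete the first 3 characters, then swap the front and back halves of the string.
For "harvest", step one produces "vest"; step two turns that into "stve".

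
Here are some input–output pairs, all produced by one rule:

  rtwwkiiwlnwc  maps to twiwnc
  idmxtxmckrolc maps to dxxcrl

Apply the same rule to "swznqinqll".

What's happening: keep every other character starting from the second (positions 2nd, 4th, 6th, ...).
For "swznqinqll" the result is "wniql".

wniql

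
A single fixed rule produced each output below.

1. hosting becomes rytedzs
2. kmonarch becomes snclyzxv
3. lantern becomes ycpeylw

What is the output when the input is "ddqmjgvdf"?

qogruxboo

Each output is the input with this applied: reverse the string, then shift every letter 11 places forward in the alphabet (wrapping around).
On "ddqmjgvdf": the first step gives "fdvgjmqdd", and the second then gives "qogruxboo".
(Check on "lantern": → "nretnal" → "ycpeylw" ✓)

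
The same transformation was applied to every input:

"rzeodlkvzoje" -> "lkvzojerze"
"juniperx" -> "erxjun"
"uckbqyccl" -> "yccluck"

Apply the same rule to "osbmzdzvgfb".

In each case the input is transformed by: move the first 3 characters to the end (rotate left by 3), then delete the first 2 characters.
"osbmzdzvgfb" → "mzdzvgfbosb" → "dzvgfbosb".
(Check on "juniperx": → "iperxjun" → "erxjun" ✓)

dzvgfbosb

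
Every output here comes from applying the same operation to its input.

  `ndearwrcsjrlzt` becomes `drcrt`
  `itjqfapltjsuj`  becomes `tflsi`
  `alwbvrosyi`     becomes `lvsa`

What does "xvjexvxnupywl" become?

vxnyx

The transformation: move the first character to the end, then keep one character in every 3, starting at position 1 (positions 1st, 4th, 7th, ...).
Starting from "xvjexvxnupywl": after the first operation, "vjexvxnupywlx"; after the second, "vxnyx".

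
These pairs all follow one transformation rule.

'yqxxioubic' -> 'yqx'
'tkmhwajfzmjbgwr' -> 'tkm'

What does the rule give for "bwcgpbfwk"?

bwc

Each output is the input with this applied: keep only the first 3 characters.
Applying that to "bwcgpbfwk" gives "bwc".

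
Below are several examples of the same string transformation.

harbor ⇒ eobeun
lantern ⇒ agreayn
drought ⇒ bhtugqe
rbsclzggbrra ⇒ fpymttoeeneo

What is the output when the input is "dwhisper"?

What's happening: move the first 2 characters to the end (rotate left by 2), then shift every letter 13 places forward in the alphabet (wrapping around) — i.e. ROT13.
Working it through for "dwhisper": intermediate "hisperdw", final "uvfcreqj".

uvfcreqj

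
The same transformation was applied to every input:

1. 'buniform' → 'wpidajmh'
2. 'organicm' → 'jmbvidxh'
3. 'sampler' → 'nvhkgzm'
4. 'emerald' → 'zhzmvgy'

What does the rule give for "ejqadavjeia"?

Each output is the input with this applied: shift every letter 5 places backward in the alphabet (wrapping around).
Applying that to "ejqadavjeia" gives "zelvyvqezdv".

zelvyvqezdv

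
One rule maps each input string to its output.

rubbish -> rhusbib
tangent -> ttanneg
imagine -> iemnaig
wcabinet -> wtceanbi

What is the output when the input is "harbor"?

Each output is the input with this applied: take characters alternately from the front and the back (1st, last, 2nd, 2nd-last, ...).
So "harbor" becomes "hraorb".

hraorb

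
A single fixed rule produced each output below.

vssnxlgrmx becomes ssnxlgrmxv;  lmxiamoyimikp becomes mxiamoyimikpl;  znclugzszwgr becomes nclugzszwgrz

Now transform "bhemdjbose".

The rule is to move the first character to the end.
For "bhemdjbose" the result is "hemdjboseb".

hemdjboseb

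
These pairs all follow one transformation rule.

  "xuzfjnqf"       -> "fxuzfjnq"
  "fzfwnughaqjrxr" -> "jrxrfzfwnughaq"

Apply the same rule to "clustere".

The rule is to swap the front and back halves of the string, then move the first 3 characters to the end (rotate left by 3).
For "clustere", step one produces "tereclus"; step two turns that into "ecluster".

ecluster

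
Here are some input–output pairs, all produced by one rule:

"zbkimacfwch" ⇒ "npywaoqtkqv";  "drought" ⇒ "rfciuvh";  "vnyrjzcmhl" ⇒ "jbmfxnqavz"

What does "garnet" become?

Each output is the input with this applied: shift every letter 12 places backward in the alphabet (wrapping around).
Applying that to "garnet" gives "uofbsh".

uofbsh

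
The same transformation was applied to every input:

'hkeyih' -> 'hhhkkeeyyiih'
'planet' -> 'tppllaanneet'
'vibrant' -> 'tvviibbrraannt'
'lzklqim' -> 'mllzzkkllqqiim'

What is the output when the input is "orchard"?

doorrcchhaarrd

The transformation: double every character, then move the last character to the front.
Starting from "orchard": after the first operation, "oorrcchhaarrdd"; after the second, "doorrcchhaarrd".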